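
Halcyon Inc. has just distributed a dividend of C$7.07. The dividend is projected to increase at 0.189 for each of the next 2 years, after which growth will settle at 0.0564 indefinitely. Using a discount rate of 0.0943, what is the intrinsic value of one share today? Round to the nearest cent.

Two-stage DDM. Project D₁…D_2 at 0.189, terminal growth 0.0564, discount at r = 0.0943.
D_1 = 8.4062
D_2 = 9.9950
Terminal value at t=2: TV = D_3/(r−g) = 10.5587/(0.0943−0.0564) = 278.5944
P₀ = 8.4062/(1+0.0943)^1 + 9.9950/(1+0.0943)^2 + 278.5944/(1+0.0943)^2 = 248.6765

C$248.68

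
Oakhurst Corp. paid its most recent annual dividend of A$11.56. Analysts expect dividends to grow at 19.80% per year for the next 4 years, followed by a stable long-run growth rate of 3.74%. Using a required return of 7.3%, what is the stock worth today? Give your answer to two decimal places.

A$584.83

Two-stage DDM. Project D₁…D_4 at 0.198, terminal growth 0.0374, discount at r = 0.073.
D_1 = 13.8489
D_2 = 16.5910
D_3 = 19.8760
D_4 = 23.8114
Terminal value at t=4: TV = D_5/(r−g) = 24.7020/(0.073−0.0374) = 693.8752
P₀ = 13.8489/(1+0.073)^1 + 16.5910/(1+0.073)^2 + 19.8760/(1+0.073)^3 + 23.8114/(1+0.073)^4 + 693.8752/(1+0.073)^4 = 584.8280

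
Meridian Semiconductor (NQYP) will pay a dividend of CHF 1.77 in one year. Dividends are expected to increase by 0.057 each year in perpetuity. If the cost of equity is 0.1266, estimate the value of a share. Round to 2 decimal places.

CHF 25.43

Gordon growth model: P₀ = D₁/(r − g), with D₁ = 1.77 given directly.
P₀ = 1.7700 / (0.1266 − 0.057) = 1.7700 / 0.0696 = 25.4310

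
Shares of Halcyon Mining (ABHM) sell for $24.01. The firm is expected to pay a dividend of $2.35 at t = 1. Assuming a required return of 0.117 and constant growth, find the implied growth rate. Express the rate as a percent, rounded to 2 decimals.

1.91%

From P₀ = D₁/(r − g), the implied growth is g = r − D₁/P₀.
g = 0.117 − 2.35/24.01 = 0.117 − 0.09788 = 0.01912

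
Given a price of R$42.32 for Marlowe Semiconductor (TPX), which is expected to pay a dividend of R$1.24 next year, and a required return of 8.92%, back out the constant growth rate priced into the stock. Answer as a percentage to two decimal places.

5.99%

From P₀ = D₁/(r − g), the implied growth is g = r − D₁/P₀.
g = 0.0892 − 1.24/42.32 = 0.0892 − 0.02930 = 0.05990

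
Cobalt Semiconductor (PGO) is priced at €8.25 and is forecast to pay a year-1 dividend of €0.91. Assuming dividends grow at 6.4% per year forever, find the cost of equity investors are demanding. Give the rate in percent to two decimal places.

Rearranging the constant-growth DDM: r = D₁/P₀ + g.
r = 0.9100 / 8.25 + 0.064 = 0.11030 + 0.064 = 0.17430

17.43%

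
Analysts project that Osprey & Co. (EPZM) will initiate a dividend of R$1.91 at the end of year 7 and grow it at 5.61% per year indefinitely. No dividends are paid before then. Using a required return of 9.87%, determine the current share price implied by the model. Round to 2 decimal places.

Deferred-dividend DDM. At t=6 the remaining stream is a growing perpetuity with first payment D_7 = 1.91.
V_6 = D_7/(r−g) = 1.91/(0.0987−0.0561) = 44.8357
P₀ = V_6/(1+r)^6 = 44.8357/(1+0.0987)^6 = 25.4888

R$25.49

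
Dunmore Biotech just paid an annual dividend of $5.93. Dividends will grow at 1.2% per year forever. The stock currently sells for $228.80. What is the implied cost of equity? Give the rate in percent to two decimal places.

Rearranging the constant-growth DDM: r = D₁/P₀ + g.
D₁ = 5.93 × (1 + 0.012) = 6.0012.
r = 6.0012 / 228.80 + 0.012 = 0.02623 + 0.012 = 0.03823

3.82%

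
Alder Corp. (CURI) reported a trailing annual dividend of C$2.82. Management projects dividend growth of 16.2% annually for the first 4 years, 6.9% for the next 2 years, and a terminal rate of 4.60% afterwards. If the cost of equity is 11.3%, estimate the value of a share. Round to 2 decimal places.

Three-stage DDM. Project D₁…D_6; terminal Gordon value at t=6 with g = 0.046; discount at r = 0.113.
D_1 = 3.2768
D_2 = 3.8077
D_3 = 4.4245
D_4 = 5.1413
D_5 = 5.4961
D_6 = 5.8753
TV_6 = 6.1455/(0.113−0.046) = 91.7246
P₀ = Σ Dₜ/(1+r)ᵗ + TV_6/(1+r)^6 = 67.1380

C$67.14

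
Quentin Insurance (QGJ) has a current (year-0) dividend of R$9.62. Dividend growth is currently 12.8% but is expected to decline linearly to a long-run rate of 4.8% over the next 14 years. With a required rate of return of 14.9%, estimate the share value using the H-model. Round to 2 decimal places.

R$153.16

H-model: P₀ = D₀[(1+g_L) + H(g_S−g_L)]/(r−g_L), with H = 14/2 = 7.
P₀ = 9.62 × [(1+0.048) + 7×(0.128−0.048)] / (0.149−0.048)
   = 9.62 × 1.6080 / 0.101 = 153.1580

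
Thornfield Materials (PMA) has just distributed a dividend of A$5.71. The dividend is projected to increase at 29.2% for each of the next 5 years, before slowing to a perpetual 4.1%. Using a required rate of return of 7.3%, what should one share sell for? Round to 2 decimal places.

Two-stage DDM. Project D₁…D_5 at 0.292, terminal growth 0.041, discount at r = 0.073.
D_1 = 7.3773
D_2 = 9.5315
D_3 = 12.3147
D_4 = 15.9106
D_5 = 20.5565
Terminal value at t=5: TV = D_6/(r−g) = 21.3993/(0.073−0.041) = 668.7279
P₀ = 7.3773/(1+0.073)^1 + 9.5315/(1+0.073)^2 + 12.3147/(1+0.073)^3 + 15.9106/(1+0.073)^4 + 20.5565/(1+0.073)^5 + 668.7279/(1+0.073)^5 = 521.7437

A$521.74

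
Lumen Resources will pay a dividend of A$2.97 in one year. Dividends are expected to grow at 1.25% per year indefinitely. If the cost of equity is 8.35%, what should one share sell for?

Gordon growth model: P₀ = D₁/(r − g), with D₁ = 2.97 given directly.
P₀ = 2.9700 / (0.0835 − 0.0125) = 2.9700 / 0.071 = 41.8310

A$41.83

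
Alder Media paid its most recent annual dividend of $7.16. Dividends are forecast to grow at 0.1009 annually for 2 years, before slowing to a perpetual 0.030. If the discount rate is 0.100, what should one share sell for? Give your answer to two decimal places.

Two-stage DDM. Project D₁…D_2 at 0.1009, terminal growth 0.03, discount at r = 0.1.
D_1 = 7.8824
D_2 = 8.6778
Terminal value at t=2: TV = D_3/(r−g) = 8.9381/(0.1−0.03) = 127.6874
P₀ = 7.8824/(1+0.1)^1 + 8.6778/(1+0.1)^2 + 127.6874/(1+0.1)^2 = 119.8643

$119.86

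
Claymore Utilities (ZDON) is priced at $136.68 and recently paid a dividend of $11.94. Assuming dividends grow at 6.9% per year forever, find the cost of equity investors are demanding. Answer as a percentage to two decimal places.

16.24%

Rearranging the constant-growth DDM: r = D₁/P₀ + g.
D₁ = 11.94 × (1 + 0.069) = 12.7639.
r = 12.7639 / 136.68 + 0.069 = 0.09338 + 0.069 = 0.16238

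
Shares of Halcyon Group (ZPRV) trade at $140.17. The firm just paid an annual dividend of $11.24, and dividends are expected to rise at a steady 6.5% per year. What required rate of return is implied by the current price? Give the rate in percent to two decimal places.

15.04%

Rearranging the constant-growth DDM: r = D₁/P₀ + g.
D₁ = 11.24 × (1 + 0.065) = 11.9706.
r = 11.9706 / 140.17 + 0.065 = 0.08540 + 0.065 = 0.15040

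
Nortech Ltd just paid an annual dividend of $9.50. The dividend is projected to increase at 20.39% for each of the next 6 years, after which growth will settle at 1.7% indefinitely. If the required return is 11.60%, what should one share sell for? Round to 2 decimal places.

Two-stage DDM. Project D₁…D_6 at 0.2039, terminal growth 0.017, discount at r = 0.116.
D_1 = 11.4370
D_2 = 13.7691
D_3 = 16.5766
D_4 = 19.9565
D_5 = 24.0257
D_6 = 28.9245
Terminal value at t=6: TV = D_7/(r−g) = 29.4162/(0.116−0.017) = 297.1337
P₀ = 11.4370/(1+0.116)^1 + 13.7691/(1+0.116)^2 + 16.5766/(1+0.116)^3 + 19.9565/(1+0.116)^4 + 24.0257/(1+0.116)^5 + 28.9245/(1+0.116)^6 + 297.1337/(1+0.116)^6 = 228.7500

$228.75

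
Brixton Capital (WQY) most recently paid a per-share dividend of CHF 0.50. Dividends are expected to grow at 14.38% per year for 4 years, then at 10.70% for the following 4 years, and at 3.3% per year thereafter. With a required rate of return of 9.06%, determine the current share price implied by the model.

Three-stage DDM. Project D₁…D_8; terminal Gordon value at t=8 with g = 0.033; discount at r = 0.0906.
D_1 = 0.5719
D_2 = 0.6541
D_3 = 0.7482
D_4 = 0.8558
D_5 = 0.9474
D_6 = 1.0487
D_7 = 1.1609
D_8 = 1.2852
TV_8 = 1.3276/(0.0906−0.033) = 23.0483
P₀ = Σ Dₜ/(1+r)ᵗ + TV_8/(1+r)^8 = 16.2845

CHF 16.28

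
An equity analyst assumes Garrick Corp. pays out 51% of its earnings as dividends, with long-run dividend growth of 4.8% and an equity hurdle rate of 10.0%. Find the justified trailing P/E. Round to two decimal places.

10.28

Justified trailing P/E = b(1+g)/(r−g) = 0.51×(1+0.048)/(0.1−0.048) = 10.2785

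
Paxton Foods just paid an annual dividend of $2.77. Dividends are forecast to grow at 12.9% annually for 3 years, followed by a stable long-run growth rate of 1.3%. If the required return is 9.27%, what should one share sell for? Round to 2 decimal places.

$47.71

Two-stage DDM. Project D₁…D_3 at 0.129, terminal growth 0.013, discount at r = 0.0927.
D_1 = 3.1273
D_2 = 3.5308
D_3 = 3.9862
Terminal value at t=3: TV = D_4/(r−g) = 4.0380/(0.0927−0.013) = 50.6655
P₀ = 3.1273/(1+0.0927)^1 + 3.5308/(1+0.0927)^2 + 3.9862/(1+0.0927)^3 + 50.6655/(1+0.0927)^3 = 47.7083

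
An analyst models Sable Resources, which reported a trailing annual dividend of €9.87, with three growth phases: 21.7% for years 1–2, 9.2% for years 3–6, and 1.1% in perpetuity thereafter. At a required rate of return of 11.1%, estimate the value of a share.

€179.79

Three-stage DDM. Project D₁…D_6; terminal Gordon value at t=6 with g = 0.011; discount at r = 0.111.
D_1 = 12.0118
D_2 = 14.6183
D_3 = 15.9632
D_4 = 17.4319
D_5 = 19.0356
D_6 = 20.7869
TV_6 = 21.0155/(0.111−0.011) = 210.1551
P₀ = Σ Dₜ/(1+r)ᵗ + TV_6/(1+r)^6 = 179.7889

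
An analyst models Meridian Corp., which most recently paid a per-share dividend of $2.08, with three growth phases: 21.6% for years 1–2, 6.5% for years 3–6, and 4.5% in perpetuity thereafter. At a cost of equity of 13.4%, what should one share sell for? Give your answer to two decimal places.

Three-stage DDM. Project D₁…D_6; terminal Gordon value at t=6 with g = 0.045; discount at r = 0.134.
D_1 = 2.5293
D_2 = 3.0756
D_3 = 3.2755
D_4 = 3.4884
D_5 = 3.7152
D_6 = 3.9567
TV_6 = 4.1347/(0.134−0.045) = 46.4574
P₀ = Σ Dₜ/(1+r)ᵗ + TV_6/(1+r)^6 = 34.6657

$34.67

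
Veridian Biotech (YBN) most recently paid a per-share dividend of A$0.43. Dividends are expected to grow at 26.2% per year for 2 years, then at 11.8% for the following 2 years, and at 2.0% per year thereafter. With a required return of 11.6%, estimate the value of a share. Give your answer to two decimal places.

Three-stage DDM. Project D₁…D_4; terminal Gordon value at t=4 with g = 0.02; discount at r = 0.116.
D_1 = 0.5427
D_2 = 0.6848
D_3 = 0.7656
D_4 = 0.8560
TV_4 = 0.8731/(0.116−0.02) = 9.0949
P₀ = Σ Dₜ/(1+r)ᵗ + TV_4/(1+r)^4 = 8.0021

A$8.00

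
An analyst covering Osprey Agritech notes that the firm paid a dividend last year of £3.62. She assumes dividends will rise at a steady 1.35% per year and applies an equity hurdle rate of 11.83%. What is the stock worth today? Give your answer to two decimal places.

Gordon growth model: P₀ = D₁/(r − g). D₁ = 3.62 × (1 + 0.0135) = 3.6689.
P₀ = 3.6689 / (0.1183 − 0.0135) = 3.6689 / 0.1048 = 35.0083

£35.01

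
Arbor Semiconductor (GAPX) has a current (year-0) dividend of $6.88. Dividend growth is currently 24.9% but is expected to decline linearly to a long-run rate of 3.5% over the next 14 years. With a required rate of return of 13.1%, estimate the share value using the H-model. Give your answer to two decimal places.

H-model: P₀ = D₀[(1+g_L) + H(g_S−g_L)]/(r−g_L), with H = 14/2 = 7.
P₀ = 6.88 × [(1+0.035) + 7×(0.249−0.035)] / (0.131−0.035)
   = 6.88 × 2.5330 / 0.096 = 181.5317

$181.53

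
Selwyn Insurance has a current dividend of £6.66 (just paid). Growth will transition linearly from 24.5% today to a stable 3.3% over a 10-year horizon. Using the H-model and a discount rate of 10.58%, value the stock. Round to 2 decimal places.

H-model: P₀ = D₀[(1+g_L) + H(g_S−g_L)]/(r−g_L), with H = 10/2 = 5.
P₀ = 6.66 × [(1+0.033) + 5×(0.245−0.033)] / (0.1058−0.033)
   = 6.66 × 2.0930 / 0.0728 = 191.4750

£191.47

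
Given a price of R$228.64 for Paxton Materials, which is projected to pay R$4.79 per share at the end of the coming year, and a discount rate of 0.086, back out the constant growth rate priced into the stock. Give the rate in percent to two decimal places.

6.51%

From P₀ = D₁/(r − g), the implied growth is g = r − D₁/P₀.
g = 0.086 − 4.79/228.64 = 0.086 − 0.02095 = 0.06505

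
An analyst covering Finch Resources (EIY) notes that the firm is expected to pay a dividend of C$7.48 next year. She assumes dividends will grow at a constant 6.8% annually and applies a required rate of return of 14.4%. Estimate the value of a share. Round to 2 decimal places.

Gordon growth model: P₀ = D₁/(r − g), with D₁ = 7.48 given directly.
P₀ = 7.4800 / (0.144 − 0.068) = 7.4800 / 0.076 = 98.4211

C$98.42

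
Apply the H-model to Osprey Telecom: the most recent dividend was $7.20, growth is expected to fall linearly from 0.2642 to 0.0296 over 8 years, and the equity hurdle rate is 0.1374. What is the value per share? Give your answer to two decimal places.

$131.44

H-model: P₀ = D₀[(1+g_L) + H(g_S−g_L)]/(r−g_L), with H = 8/2 = 4.
P₀ = 7.20 × [(1+0.0296) + 4×(0.2642−0.0296)] / (0.1374−0.0296)
   = 7.20 × 1.9680 / 0.1078 = 131.4434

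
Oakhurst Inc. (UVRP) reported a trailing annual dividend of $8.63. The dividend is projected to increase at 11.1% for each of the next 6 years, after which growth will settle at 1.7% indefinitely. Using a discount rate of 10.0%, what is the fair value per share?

$165.87

Two-stage DDM. Project D₁…D_6 at 0.111, terminal growth 0.017, discount at r = 0.1.
D_1 = 9.5879
D_2 = 10.6522
D_3 = 11.8346
D_4 = 13.1482
D_5 = 14.6077
D_6 = 16.2291
Terminal value at t=6: TV = D_7/(r−g) = 16.5050/(0.1−0.017) = 198.8557
P₀ = 9.5879/(1+0.1)^1 + 10.6522/(1+0.1)^2 + 11.8346/(1+0.1)^3 + 13.1482/(1+0.1)^4 + 14.6077/(1+0.1)^5 + 16.2291/(1+0.1)^6 + 198.8557/(1+0.1)^6 = 165.8717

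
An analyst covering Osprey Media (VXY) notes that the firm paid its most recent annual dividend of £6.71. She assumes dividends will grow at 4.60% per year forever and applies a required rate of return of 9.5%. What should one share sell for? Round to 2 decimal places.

£143.24

Gordon growth model: P₀ = D₁/(r − g). D₁ = 6.71 × (1 + 0.046) = 7.0187.
P₀ = 7.0187 / (0.095 − 0.046) = 7.0187 / 0.049 = 143.2380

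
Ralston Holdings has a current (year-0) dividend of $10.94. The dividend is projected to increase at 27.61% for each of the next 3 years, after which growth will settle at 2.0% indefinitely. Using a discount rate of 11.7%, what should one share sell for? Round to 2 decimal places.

Two-stage DDM. Project D₁…D_3 at 0.2761, terminal growth 0.02, discount at r = 0.117.
D_1 = 13.9605
D_2 = 17.8150
D_3 = 22.7338
Terminal value at t=3: TV = D_4/(r−g) = 23.1884/(0.117−0.02) = 239.0561
P₀ = 13.9605/(1+0.117)^1 + 17.8150/(1+0.117)^2 + 22.7338/(1+0.117)^3 + 239.0561/(1+0.117)^3 = 214.6190

$214.62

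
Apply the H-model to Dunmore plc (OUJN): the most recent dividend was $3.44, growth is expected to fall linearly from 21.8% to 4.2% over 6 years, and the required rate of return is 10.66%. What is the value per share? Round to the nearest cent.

$83.60

H-model: P₀ = D₀[(1+g_L) + H(g_S−g_L)]/(r−g_L), with H = 6/2 = 3.
P₀ = 3.44 × [(1+0.042) + 3×(0.218−0.042)] / (0.1066−0.042)
   = 3.44 × 1.5700 / 0.0646 = 83.6037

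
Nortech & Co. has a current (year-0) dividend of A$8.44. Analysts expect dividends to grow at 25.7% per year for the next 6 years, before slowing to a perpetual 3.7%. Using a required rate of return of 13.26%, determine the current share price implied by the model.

Two-stage DDM. Project D₁…D_6 at 0.257, terminal growth 0.037, discount at r = 0.1326.
D_1 = 10.6091
D_2 = 13.3356
D_3 = 16.7629
D_4 = 21.0709
D_5 = 26.4862
D_6 = 33.2931
Terminal value at t=6: TV = D_7/(r−g) = 34.5249/(0.1326−0.037) = 361.1395
P₀ = 10.6091/(1+0.1326)^1 + 13.3356/(1+0.1326)^2 + 16.7629/(1+0.1326)^3 + 21.0709/(1+0.1326)^4 + 26.4862/(1+0.1326)^5 + 33.2931/(1+0.1326)^6 + 361.1395/(1+0.1326)^6 = 245.1756

A$245.18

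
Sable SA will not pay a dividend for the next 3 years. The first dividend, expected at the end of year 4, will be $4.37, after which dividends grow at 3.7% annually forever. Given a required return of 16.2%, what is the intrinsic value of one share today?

Deferred-dividend DDM. At t=3 the remaining stream is a growing perpetuity with first payment D_4 = 4.37.
V_3 = D_4/(r−g) = 4.37/(0.162−0.037) = 34.9600
P₀ = V_3/(1+r)^3 = 34.9600/(1+0.162)^3 = 22.2819

$22.28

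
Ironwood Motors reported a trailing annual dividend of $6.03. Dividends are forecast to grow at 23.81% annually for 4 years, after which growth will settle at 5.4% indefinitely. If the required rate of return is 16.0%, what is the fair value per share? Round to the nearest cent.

$106.27

Two-stage DDM. Project D₁…D_4 at 0.2381, terminal growth 0.054, discount at r = 0.16.
D_1 = 7.4657
D_2 = 9.2433
D_3 = 11.4442
D_4 = 14.1690
Terminal value at t=4: TV = D_5/(r−g) = 14.9342/(0.16−0.054) = 140.8883
P₀ = 7.4657/(1+0.16)^1 + 9.2433/(1+0.16)^2 + 11.4442/(1+0.16)^3 + 14.1690/(1+0.16)^4 + 140.8883/(1+0.16)^4 = 106.2739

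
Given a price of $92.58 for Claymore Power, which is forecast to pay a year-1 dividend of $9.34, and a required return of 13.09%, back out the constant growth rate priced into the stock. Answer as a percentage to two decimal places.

3.00%

From P₀ = D₁/(r − g), the implied growth is g = r − D₁/P₀.
g = 0.1309 − 9.34/92.58 = 0.1309 − 0.10089 = 0.03001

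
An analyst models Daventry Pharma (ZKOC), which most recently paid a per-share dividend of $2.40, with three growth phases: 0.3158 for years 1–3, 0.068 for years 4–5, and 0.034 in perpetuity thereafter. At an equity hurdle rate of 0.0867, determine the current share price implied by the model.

Three-stage DDM. Project D₁…D_5; terminal Gordon value at t=5 with g = 0.034; discount at r = 0.0867.
D_1 = 3.1579
D_2 = 4.1552
D_3 = 5.4674
D_4 = 5.8392
D_5 = 6.2362
TV_5 = 6.4483/(0.0867−0.034) = 122.3583
P₀ = Σ Dₜ/(1+r)ᵗ + TV_5/(1+r)^5 = 99.7265

$99.73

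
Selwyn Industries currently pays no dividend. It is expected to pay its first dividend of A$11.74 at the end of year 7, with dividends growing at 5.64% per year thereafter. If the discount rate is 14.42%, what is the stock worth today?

A$59.59

Deferred-dividend DDM. At t=6 the remaining stream is a growing perpetuity with first payment D_7 = 11.74.
V_6 = D_7/(r−g) = 11.74/(0.1442−0.0564) = 133.7130
P₀ = V_6/(1+r)^6 = 133.7130/(1+0.1442)^6 = 59.5884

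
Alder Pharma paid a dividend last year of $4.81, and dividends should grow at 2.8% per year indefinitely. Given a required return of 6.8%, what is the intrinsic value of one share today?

$123.62

Gordon growth model: P₀ = D₁/(r − g). D₁ = 4.81 × (1 + 0.028) = 4.9447.
P₀ = 4.9447 / (0.068 − 0.028) = 4.9447 / 0.04 = 123.6170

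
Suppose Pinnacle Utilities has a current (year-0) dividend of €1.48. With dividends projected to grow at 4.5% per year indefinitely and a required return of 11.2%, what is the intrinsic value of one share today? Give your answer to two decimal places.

€23.08

Gordon growth model: P₀ = D₁/(r − g). D₁ = 1.48 × (1 + 0.045) = 1.5466.
P₀ = 1.5466 / (0.112 − 0.045) = 1.5466 / 0.067 = 23.0836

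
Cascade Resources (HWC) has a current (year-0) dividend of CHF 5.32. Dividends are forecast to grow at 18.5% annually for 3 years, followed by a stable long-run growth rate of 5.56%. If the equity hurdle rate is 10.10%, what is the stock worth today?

Two-stage DDM. Project D₁…D_3 at 0.185, terminal growth 0.0556, discount at r = 0.101.
D_1 = 6.3042
D_2 = 7.4705
D_3 = 8.8525
Terminal value at t=3: TV = D_4/(r−g) = 9.3447/(0.101−0.0556) = 205.8307
P₀ = 6.3042/(1+0.101)^1 + 7.4705/(1+0.101)^2 + 8.8525/(1+0.101)^3 + 205.8307/(1+0.101)^3 = 172.7442

CHF 172.74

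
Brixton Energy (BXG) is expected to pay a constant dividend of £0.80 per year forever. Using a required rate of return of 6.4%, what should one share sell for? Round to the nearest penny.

£12.50

Zero-growth DDM (perpetuity): P₀ = D/r = 0.80 / 0.064 = 12.5000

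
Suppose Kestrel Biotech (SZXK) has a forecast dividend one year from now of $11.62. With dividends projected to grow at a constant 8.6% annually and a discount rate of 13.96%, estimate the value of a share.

$216.79

Gordon growth model: P₀ = D₁/(r − g), with D₁ = 11.62 given directly.
P₀ = 11.6200 / (0.1396 − 0.086) = 11.6200 / 0.0536 = 216.7910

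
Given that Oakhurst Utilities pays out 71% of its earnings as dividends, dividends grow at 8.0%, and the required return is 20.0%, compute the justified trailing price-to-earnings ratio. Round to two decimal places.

6.39

Justified trailing P/E = b(1+g)/(r−g) = 0.71×(1+0.08)/(0.2−0.08) = 6.3900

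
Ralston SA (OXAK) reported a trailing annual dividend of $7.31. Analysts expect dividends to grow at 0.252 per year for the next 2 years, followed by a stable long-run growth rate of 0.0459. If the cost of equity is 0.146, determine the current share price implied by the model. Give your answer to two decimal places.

$107.87

Two-stage DDM. Project D₁…D_2 at 0.252, terminal growth 0.0459, discount at r = 0.146.
D_1 = 9.1521
D_2 = 11.4585
Terminal value at t=2: TV = D_3/(r−g) = 11.9844/(0.146−0.0459) = 119.7242
P₀ = 9.1521/(1+0.146)^1 + 11.4585/(1+0.146)^2 + 119.7242/(1+0.146)^2 = 107.8728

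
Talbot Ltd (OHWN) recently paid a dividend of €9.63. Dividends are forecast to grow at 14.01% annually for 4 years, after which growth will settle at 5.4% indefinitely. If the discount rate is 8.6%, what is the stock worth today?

Two-stage DDM. Project D₁…D_4 at 0.1401, terminal growth 0.054, discount at r = 0.086.
D_1 = 10.9792
D_2 = 12.5173
D_3 = 14.2710
D_4 = 16.2704
Terminal value at t=4: TV = D_5/(r−g) = 17.1490/(0.086−0.054) = 535.9061
P₀ = 10.9792/(1+0.086)^1 + 12.5173/(1+0.086)^2 + 14.2710/(1+0.086)^3 + 16.2704/(1+0.086)^4 + 535.9061/(1+0.086)^4 = 428.8360

€428.84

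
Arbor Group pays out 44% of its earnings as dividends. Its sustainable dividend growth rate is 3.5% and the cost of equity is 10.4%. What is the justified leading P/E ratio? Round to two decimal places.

6.38

Justified leading P/E = b/(r−g) = 0.44/(0.104−0.035) = 6.3768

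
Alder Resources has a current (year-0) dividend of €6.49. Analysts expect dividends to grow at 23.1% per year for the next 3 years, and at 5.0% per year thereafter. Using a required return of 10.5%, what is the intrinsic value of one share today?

€195.56

Two-stage DDM. Project D₁…D_3 at 0.231, terminal growth 0.05, discount at r = 0.105.
D_1 = 7.9892
D_2 = 9.8347
D_3 = 12.1065
Terminal value at t=3: TV = D_4/(r−g) = 12.7118/(0.105−0.05) = 231.1242
P₀ = 7.9892/(1+0.105)^1 + 9.8347/(1+0.105)^2 + 12.1065/(1+0.105)^3 + 231.1242/(1+0.105)^3 = 195.5579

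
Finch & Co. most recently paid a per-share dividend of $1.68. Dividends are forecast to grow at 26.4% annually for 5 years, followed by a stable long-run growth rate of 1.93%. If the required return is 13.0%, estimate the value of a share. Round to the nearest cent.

Two-stage DDM. Project D₁…D_5 at 0.264, terminal growth 0.0193, discount at r = 0.13.
D_1 = 2.1235
D_2 = 2.6841
D_3 = 3.3927
D_4 = 4.2884
D_5 = 5.4206
Terminal value at t=5: TV = D_6/(r−g) = 5.5252/(0.13−0.0193) = 49.9113
P₀ = 2.1235/(1+0.13)^1 + 2.6841/(1+0.13)^2 + 3.3927/(1+0.13)^3 + 4.2884/(1+0.13)^4 + 5.4206/(1+0.13)^5 + 49.9113/(1+0.13)^5 = 38.9947

$38.99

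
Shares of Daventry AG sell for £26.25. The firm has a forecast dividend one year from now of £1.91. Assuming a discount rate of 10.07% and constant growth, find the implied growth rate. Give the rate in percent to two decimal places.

2.79%

From P₀ = D₁/(r − g), the implied growth is g = r − D₁/P₀.
g = 0.1007 − 1.91/26.25 = 0.1007 − 0.07276 = 0.02794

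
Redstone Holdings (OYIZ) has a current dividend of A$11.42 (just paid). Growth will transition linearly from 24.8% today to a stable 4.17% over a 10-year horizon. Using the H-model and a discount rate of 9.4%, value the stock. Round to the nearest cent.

A$452.69

H-model: P₀ = D₀[(1+g_L) + H(g_S−g_L)]/(r−g_L), with H = 10/2 = 5.
P₀ = 11.42 × [(1+0.0417) + 5×(0.248−0.0417)] / (0.094−0.0417)
   = 11.42 × 2.0732 / 0.0523 = 452.6949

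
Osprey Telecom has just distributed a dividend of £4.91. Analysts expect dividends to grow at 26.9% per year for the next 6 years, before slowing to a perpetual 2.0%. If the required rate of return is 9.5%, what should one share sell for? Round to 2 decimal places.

Two-stage DDM. Project D₁…D_6 at 0.269, terminal growth 0.02, discount at r = 0.095.
D_1 = 6.2308
D_2 = 7.9069
D_3 = 10.0338
D_4 = 12.7329
D_5 = 16.1581
D_6 = 20.5046
Terminal value at t=6: TV = D_7/(r−g) = 20.9147/(0.095−0.02) = 278.8625
P₀ = 6.2308/(1+0.095)^1 + 7.9069/(1+0.095)^2 + 10.0338/(1+0.095)^3 + 12.7329/(1+0.095)^4 + 16.1581/(1+0.095)^5 + 20.5046/(1+0.095)^6 + 278.8625/(1+0.095)^6 = 212.7155

£212.72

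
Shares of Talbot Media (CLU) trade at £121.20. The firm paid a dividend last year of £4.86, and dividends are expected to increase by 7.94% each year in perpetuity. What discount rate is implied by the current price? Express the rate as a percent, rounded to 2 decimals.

Rearranging the constant-growth DDM: r = D₁/P₀ + g.
D₁ = 4.86 × (1 + 0.0794) = 5.2459.
r = 5.2459 / 121.20 + 0.0794 = 0.04328 + 0.0794 = 0.12268

12.27%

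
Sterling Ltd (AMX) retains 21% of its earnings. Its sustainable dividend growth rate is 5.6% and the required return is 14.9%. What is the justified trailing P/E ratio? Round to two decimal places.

Payout ratio b = 1 − 0.21 = 0.79.
Justified trailing P/E = b(1+g)/(r−g) = 0.79×(1+0.056)/(0.149−0.056) = 8.9703

8.97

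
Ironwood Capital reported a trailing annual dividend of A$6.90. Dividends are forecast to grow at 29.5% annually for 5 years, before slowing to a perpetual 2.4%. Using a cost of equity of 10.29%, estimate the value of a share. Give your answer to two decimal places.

Two-stage DDM. Project D₁…D_5 at 0.295, terminal growth 0.024, discount at r = 0.1029.
D_1 = 8.9355
D_2 = 11.5715
D_3 = 14.9851
D_4 = 19.4056
D_5 = 25.1303
Terminal value at t=5: TV = D_6/(r−g) = 25.7334/(0.1029−0.024) = 326.1526
P₀ = 8.9355/(1+0.1029)^1 + 11.5715/(1+0.1029)^2 + 14.9851/(1+0.1029)^3 + 19.4056/(1+0.1029)^4 + 25.1303/(1+0.1029)^5 + 326.1526/(1+0.1029)^5 = 257.1666

A$257.17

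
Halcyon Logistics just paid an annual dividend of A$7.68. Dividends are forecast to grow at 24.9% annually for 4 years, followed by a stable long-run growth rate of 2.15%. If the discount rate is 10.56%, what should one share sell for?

Two-stage DDM. Project D₁…D_4 at 0.249, terminal growth 0.0215, discount at r = 0.1056.
D_1 = 9.5923
D_2 = 11.9808
D_3 = 14.9640
D_4 = 18.6901
Terminal value at t=4: TV = D_5/(r−g) = 19.0919/(0.1056−0.0215) = 227.0144
P₀ = 9.5923/(1+0.1056)^1 + 11.9808/(1+0.1056)^2 + 14.9640/(1+0.1056)^3 + 18.6901/(1+0.1056)^4 + 227.0144/(1+0.1056)^4 = 193.9954

A$194.00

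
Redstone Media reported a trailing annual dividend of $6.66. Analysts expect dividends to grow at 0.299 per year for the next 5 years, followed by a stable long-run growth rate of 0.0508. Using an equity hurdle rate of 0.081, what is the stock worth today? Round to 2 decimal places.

Two-stage DDM. Project D₁…D_5 at 0.299, terminal growth 0.0508, discount at r = 0.081.
D_1 = 8.6513
D_2 = 11.2381
D_3 = 14.5983
D_4 = 18.9632
D_5 = 24.6332
Terminal value at t=5: TV = D_6/(r−g) = 25.8845/(0.081−0.0508) = 857.1032
P₀ = 8.6513/(1+0.081)^1 + 11.2381/(1+0.081)^2 + 14.5983/(1+0.081)^3 + 18.9632/(1+0.081)^4 + 24.6332/(1+0.081)^5 + 857.1032/(1+0.081)^5 = 640.3880

$640.39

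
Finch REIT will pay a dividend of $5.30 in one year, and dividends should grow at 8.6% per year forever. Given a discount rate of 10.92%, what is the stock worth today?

Gordon growth model: P₀ = D₁/(r − g), with D₁ = 5.30 given directly.
P₀ = 5.3000 / (0.1092 − 0.086) = 5.3000 / 0.0232 = 228.4483

$228.45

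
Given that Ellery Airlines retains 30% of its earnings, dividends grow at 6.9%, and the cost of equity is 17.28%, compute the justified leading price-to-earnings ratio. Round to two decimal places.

Payout ratio b = 1 − 0.30 = 0.70.
Justified leading P/E = b/(r−g) = 0.70/(0.1728−0.069) = 6.7437

6.74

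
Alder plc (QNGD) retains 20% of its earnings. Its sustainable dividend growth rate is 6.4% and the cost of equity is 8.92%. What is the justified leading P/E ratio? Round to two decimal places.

Payout ratio b = 1 − 0.20 = 0.80.
Justified leading P/E = b/(r−g) = 0.80/(0.0892−0.064) = 31.7460

31.75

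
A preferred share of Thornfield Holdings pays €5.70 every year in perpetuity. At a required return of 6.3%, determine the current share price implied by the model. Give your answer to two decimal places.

Zero-growth DDM (perpetuity): P₀ = D/r = 5.70 / 0.063 = 90.4762

€90.48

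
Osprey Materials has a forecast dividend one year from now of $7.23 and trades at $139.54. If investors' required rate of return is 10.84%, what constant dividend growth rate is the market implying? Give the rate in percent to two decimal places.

From P₀ = D₁/(r − g), the implied growth is g = r − D₁/P₀.
g = 0.1084 − 7.23/139.54 = 0.1084 − 0.05181 = 0.05659

5.66%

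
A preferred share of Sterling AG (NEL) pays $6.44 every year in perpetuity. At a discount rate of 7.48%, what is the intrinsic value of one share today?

Zero-growth DDM (perpetuity): P₀ = D/r = 6.44 / 0.0748 = 86.0963

$86.10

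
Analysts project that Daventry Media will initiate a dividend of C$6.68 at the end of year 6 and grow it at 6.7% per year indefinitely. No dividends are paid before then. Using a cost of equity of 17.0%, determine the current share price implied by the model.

Deferred-dividend DDM. At t=5 the remaining stream is a growing perpetuity with first payment D_6 = 6.68.
V_5 = D_6/(r−g) = 6.68/(0.17−0.067) = 64.8544
P₀ = V_5/(1+r)^5 = 64.8544/(1+0.17)^5 = 29.5808

C$29.58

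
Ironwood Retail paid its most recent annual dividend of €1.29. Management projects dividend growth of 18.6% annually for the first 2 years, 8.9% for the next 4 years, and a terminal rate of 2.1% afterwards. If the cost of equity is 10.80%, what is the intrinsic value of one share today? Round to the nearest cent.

€24.71

Three-stage DDM. Project D₁…D_6; terminal Gordon value at t=6 with g = 0.021; discount at r = 0.108.
D_1 = 1.5299
D_2 = 1.8145
D_3 = 1.9760
D_4 = 2.1519
D_5 = 2.3434
D_6 = 2.5519
TV_6 = 2.6055/(0.108−0.021) = 29.9486
P₀ = Σ Dₜ/(1+r)ᵗ + TV_6/(1+r)^6 = 24.7077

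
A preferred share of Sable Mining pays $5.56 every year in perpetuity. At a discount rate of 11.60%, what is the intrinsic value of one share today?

$47.93

Zero-growth DDM (perpetuity): P₀ = D/r = 5.56 / 0.116 = 47.9310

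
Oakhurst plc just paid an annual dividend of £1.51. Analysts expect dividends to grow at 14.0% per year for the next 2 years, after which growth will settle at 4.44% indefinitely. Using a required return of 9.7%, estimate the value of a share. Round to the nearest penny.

£35.58

Two-stage DDM. Project D₁…D_2 at 0.14, terminal growth 0.0444, discount at r = 0.097.
D_1 = 1.7214
D_2 = 1.9624
Terminal value at t=2: TV = D_3/(r−g) = 2.0495/(0.097−0.0444) = 38.9644
P₀ = 1.7214/(1+0.097)^1 + 1.9624/(1+0.097)^2 + 38.9644/(1+0.097)^2 = 35.5782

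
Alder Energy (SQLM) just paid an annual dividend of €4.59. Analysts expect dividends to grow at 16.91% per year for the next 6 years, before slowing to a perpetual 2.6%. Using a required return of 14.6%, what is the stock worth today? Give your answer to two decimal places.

€73.79

Two-stage DDM. Project D₁…D_6 at 0.1691, terminal growth 0.026, discount at r = 0.146.
D_1 = 5.3662
D_2 = 6.2736
D_3 = 7.3345
D_4 = 8.5747
D_5 = 10.0247
D_6 = 11.7199
Terminal value at t=6: TV = D_7/(r−g) = 12.0246/(0.146−0.026) = 100.2049
P₀ = 5.3662/(1+0.146)^1 + 6.2736/(1+0.146)^2 + 7.3345/(1+0.146)^3 + 8.5747/(1+0.146)^4 + 10.0247/(1+0.146)^5 + 11.7199/(1+0.146)^6 + 100.2049/(1+0.146)^6 = 73.7861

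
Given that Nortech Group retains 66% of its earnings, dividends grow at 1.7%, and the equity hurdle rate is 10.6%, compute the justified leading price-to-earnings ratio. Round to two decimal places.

Payout ratio b = 1 − 0.66 = 0.34.
Justified leading P/E = b/(r−g) = 0.34/(0.106−0.017) = 3.8202

3.82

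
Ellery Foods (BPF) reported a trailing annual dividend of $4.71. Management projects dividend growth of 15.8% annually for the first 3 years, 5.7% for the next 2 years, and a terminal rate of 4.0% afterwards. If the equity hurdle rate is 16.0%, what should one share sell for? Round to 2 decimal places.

$55.96

Three-stage DDM. Project D₁…D_5; terminal Gordon value at t=5 with g = 0.04; discount at r = 0.16.
D_1 = 5.4542
D_2 = 6.3159
D_3 = 7.3139
D_4 = 7.7307
D_5 = 8.1714
TV_5 = 8.4983/(0.16−0.04) = 70.8188
P₀ = Σ Dₜ/(1+r)ᵗ + TV_5/(1+r)^5 = 55.9592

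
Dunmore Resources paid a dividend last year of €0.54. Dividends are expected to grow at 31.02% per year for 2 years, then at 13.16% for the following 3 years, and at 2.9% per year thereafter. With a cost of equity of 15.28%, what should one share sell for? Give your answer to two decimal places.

Three-stage DDM. Project D₁…D_5; terminal Gordon value at t=5 with g = 0.029; discount at r = 0.1528.
D_1 = 0.7075
D_2 = 0.9270
D_3 = 1.0490
D_4 = 1.1870
D_5 = 1.3432
TV_5 = 1.3822/(0.1528−0.029) = 11.1646
P₀ = Σ Dₜ/(1+r)ᵗ + TV_5/(1+r)^5 = 8.8115

€8.81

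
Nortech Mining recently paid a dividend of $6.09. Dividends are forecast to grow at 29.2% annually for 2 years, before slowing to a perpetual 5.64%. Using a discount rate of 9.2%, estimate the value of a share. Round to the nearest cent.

$268.70

Two-stage DDM. Project D₁…D_2 at 0.292, terminal growth 0.0564, discount at r = 0.092.
D_1 = 7.8683
D_2 = 10.1658
Terminal value at t=2: TV = D_3/(r−g) = 10.7392/(0.092−0.0564) = 301.6621
P₀ = 7.8683/(1+0.092)^1 + 10.1658/(1+0.092)^2 + 301.6621/(1+0.092)^2 = 268.7042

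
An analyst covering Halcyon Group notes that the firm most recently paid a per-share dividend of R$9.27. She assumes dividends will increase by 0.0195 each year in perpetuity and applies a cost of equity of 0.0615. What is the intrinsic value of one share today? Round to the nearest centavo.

R$225.02

Gordon growth model: P₀ = D₁/(r − g). D₁ = 9.27 × (1 + 0.0195) = 9.4508.
P₀ = 9.4508 / (0.0615 − 0.0195) = 9.4508 / 0.042 = 225.0182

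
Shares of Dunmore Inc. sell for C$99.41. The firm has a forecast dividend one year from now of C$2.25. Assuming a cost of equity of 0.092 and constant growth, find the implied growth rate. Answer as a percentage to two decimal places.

6.94%

From P₀ = D₁/(r − g), the implied growth is g = r − D₁/P₀.
g = 0.092 − 2.25/99.41 = 0.092 − 0.02263 = 0.06937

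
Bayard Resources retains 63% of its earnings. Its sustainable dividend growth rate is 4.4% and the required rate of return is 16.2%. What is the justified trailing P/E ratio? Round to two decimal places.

3.27

Payout ratio b = 1 − 0.63 = 0.37.
Justified trailing P/E = b(1+g)/(r−g) = 0.37×(1+0.044)/(0.162−0.044) = 3.2736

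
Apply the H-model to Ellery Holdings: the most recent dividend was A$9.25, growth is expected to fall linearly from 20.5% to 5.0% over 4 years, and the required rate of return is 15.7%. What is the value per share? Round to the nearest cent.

H-model: P₀ = D₀[(1+g_L) + H(g_S−g_L)]/(r−g_L), with H = 4/2 = 2.
P₀ = 9.25 × [(1+0.05) + 2×(0.205−0.05)] / (0.157−0.05)
   = 9.25 × 1.3600 / 0.107 = 117.5701

A$117.57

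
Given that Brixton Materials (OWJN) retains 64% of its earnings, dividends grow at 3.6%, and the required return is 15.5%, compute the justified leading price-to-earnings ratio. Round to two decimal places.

Payout ratio b = 1 − 0.64 = 0.36.
Justified leading P/E = b/(r−g) = 0.36/(0.155−0.036) = 3.0252

3.03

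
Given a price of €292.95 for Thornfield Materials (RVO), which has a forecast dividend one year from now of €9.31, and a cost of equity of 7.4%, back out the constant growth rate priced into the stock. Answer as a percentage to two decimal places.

4.22%

From P₀ = D₁/(r − g), the implied growth is g = r − D₁/P₀.
g = 0.074 − 9.31/292.95 = 0.074 − 0.03178 = 0.04222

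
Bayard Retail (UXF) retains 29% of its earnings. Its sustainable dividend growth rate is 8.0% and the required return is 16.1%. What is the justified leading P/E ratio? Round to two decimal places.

Payout ratio b = 1 − 0.29 = 0.71.
Justified leading P/E = b/(r−g) = 0.71/(0.161−0.08) = 8.7654

8.77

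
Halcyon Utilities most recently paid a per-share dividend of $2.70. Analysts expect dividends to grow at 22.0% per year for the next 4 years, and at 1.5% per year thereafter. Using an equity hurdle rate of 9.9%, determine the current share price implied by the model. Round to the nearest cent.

$63.66

Two-stage DDM. Project D₁…D_4 at 0.22, terminal growth 0.015, discount at r = 0.099.
D_1 = 3.2940
D_2 = 4.0187
D_3 = 4.9028
D_4 = 5.9814
Terminal value at t=4: TV = D_5/(r−g) = 6.0711/(0.099−0.015) = 72.2753
P₀ = 3.2940/(1+0.099)^1 + 4.0187/(1+0.099)^2 + 4.9028/(1+0.099)^3 + 5.9814/(1+0.099)^4 + 72.2753/(1+0.099)^4 = 63.6633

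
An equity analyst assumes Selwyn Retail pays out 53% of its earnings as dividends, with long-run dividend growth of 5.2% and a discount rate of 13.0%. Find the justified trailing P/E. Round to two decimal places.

Justified trailing P/E = b(1+g)/(r−g) = 0.53×(1+0.052)/(0.13−0.052) = 7.1482

7.15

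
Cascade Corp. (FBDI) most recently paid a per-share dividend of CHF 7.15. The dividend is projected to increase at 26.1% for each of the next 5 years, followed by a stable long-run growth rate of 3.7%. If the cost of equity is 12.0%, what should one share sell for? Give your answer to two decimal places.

Two-stage DDM. Project D₁…D_5 at 0.261, terminal growth 0.037, discount at r = 0.12.
D_1 = 9.0162
D_2 = 11.3694
D_3 = 14.3368
D_4 = 18.0787
D_5 = 22.7972
Terminal value at t=5: TV = D_6/(r−g) = 23.6407/(0.12−0.037) = 284.8276
P₀ = 9.0162/(1+0.12)^1 + 11.3694/(1+0.12)^2 + 14.3368/(1+0.12)^3 + 18.0787/(1+0.12)^4 + 22.7972/(1+0.12)^5 + 284.8276/(1+0.12)^5 = 213.3623

CHF 213.36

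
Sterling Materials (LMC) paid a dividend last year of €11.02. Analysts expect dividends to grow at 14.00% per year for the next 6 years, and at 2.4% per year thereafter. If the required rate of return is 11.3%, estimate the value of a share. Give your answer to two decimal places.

Two-stage DDM. Project D₁…D_6 at 0.14, terminal growth 0.024, discount at r = 0.113.
D_1 = 12.5628
D_2 = 14.3216
D_3 = 16.3266
D_4 = 18.6123
D_5 = 21.2181
D_6 = 24.1886
Terminal value at t=6: TV = D_7/(r−g) = 24.7691/(0.113−0.024) = 278.3048
P₀ = 12.5628/(1+0.113)^1 + 14.3216/(1+0.113)^2 + 16.3266/(1+0.113)^3 + 18.6123/(1+0.113)^4 + 21.2181/(1+0.113)^5 + 24.1886/(1+0.113)^6 + 278.3048/(1+0.113)^6 = 218.3694

€218.37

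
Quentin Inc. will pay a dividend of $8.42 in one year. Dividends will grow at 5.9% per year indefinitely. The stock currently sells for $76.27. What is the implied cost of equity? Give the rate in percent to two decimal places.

Rearranging the constant-growth DDM: r = D₁/P₀ + g.
r = 8.4200 / 76.27 + 0.059 = 0.11040 + 0.059 = 0.16940

16.94%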